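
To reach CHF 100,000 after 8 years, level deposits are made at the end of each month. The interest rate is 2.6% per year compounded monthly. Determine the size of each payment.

CHF 938.21

Level ordinary annuity; solve FV = PMT × [((1+r)^n − 1)/r] for PMT.
Periodic rate r = 0.026/12 per month; n is counted in months.
With n = 96: PMT = 100,000 / ([((1+r)^n − 1)/r]) = CHF 938.21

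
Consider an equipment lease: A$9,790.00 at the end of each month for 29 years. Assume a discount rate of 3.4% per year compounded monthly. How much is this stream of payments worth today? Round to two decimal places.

A$2,164,443.00

This is an ordinary annuity: 348 payments of A$9,790.00 at the end of each month.
Periodic rate r = 0.034/12 per month; n is counted in months.
PV = PMT × [(1 − (1+r)^−n)/r] = 9,790 × [1 − (1+r)^−348] / r = A$2,164,443.00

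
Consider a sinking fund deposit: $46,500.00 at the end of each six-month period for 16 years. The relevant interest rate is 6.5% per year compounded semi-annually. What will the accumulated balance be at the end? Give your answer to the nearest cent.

This is an ordinary annuity: 32 deposits of $46,500.00 at the end of each six-month period.
Periodic rate r = 0.065/2 per half-year; n is counted in half-years.
FV = PMT × [((1+r)^n − 1)/r] = 46,500 × [(1+r)^32 − 1] / r = $2,550,774.80

$2,550,774.80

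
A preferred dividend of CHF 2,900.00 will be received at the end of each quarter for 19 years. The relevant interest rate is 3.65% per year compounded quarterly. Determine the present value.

CHF 158,459.80

This is an ordinary annuity: 76 payments of CHF 2,900.00 at the end of each quarter.
Periodic rate r = 0.0365/4 per quarter; n is counted in quarters.
PV = PMT × [(1 − (1+r)^−n)/r] = 2,900 × [1 − (1+r)^−76] / r = CHF 158,459.80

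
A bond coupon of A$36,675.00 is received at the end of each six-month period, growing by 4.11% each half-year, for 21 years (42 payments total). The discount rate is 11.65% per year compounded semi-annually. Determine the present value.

A$1,061,817.69

Periodic rate r = 0.1165/2 per half-year; n is counted in half-years.
Growing ordinary annuity: PV = PMT₁ × [1 − ((1+g)/(1+r))^n] / (r − g) = 36,675 × [1 − ((1+0.0411)/(1+r))^42] / (r − 0.0411) = A$1,061,817.69.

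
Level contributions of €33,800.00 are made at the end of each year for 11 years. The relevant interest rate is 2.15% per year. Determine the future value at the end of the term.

This is an ordinary annuity: 11 deposits of €33,800.00 at the end of each year.
Periodic rate r = 0.0215 per year.
FV = PMT × [((1+r)^n − 1)/r] = 33,800 × [(1+r)^11 − 1] / r = €414,460.73

€414,460.73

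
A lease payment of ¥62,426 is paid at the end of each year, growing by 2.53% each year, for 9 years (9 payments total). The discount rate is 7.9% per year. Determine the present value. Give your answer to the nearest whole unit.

¥428,224

Periodic rate r = 0.079 per year.
Growing ordinary annuity: PV = PMT₁ × [1 − ((1+g)/(1+r))^n] / (r − g) = 62,426 × [1 − ((1+0.0253)/(1+r))^9] / (r − 0.0253) = ¥428,224.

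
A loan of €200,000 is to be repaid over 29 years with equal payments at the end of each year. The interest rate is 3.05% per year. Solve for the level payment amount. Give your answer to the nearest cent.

Level ordinary annuity; solve PV = PMT × [(1 − (1+r)^−n)/r] for PMT.
Periodic rate r = 0.0305 per year.
With n = 29: PMT = 200,000 / ([(1 − (1+r)^−n)/r]) = €10,488.59

€10,488.59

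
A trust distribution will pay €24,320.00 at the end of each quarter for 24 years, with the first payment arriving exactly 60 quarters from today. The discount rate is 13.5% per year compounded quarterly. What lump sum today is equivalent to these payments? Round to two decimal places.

Ordinary annuity of 96 payments, first payment at period 60.
Periodic rate r = 0.135/4 per quarter; n is counted in quarters.
The ordinary-annuity PV formula values the stream one period before the first payment (period 59); discount that back 59 periods:
PV₀ = 24,320 × [1 − (1+r)^−96] / r × (1+r)^−59 = €97,465.25

€97,465.25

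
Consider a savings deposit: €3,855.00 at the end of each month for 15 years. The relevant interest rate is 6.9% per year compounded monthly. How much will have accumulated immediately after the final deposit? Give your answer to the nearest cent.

€1,211,324.04

This is an ordinary annuity: 180 deposits of €3,855.00 at the end of each month.
Periodic rate r = 0.069/12 per month; n is counted in months.
FV = PMT × [((1+r)^n − 1)/r] = 3,855 × [(1+r)^180 − 1] / r = €1,211,324.04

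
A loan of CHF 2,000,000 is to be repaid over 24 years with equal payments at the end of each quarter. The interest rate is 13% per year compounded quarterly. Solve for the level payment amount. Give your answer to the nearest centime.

Level ordinary annuity; solve PV = PMT × [(1 − (1+r)^−n)/r] for PMT.
Periodic rate r = 0.13/4 per quarter; n is counted in quarters.
With n = 96: PMT = 2,000,000 / ([(1 − (1+r)^−n)/r]) = CHF 68,163.03

CHF 68,163.03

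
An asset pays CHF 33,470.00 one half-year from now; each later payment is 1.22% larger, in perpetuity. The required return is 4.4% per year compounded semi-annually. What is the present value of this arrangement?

CHF 3,415,306.12

Periodic rate r = 0.044/2 per half-year.
Growing perpetuity (Gordon): PV = PMT₁ / (r − g) = 33,470 / (r − 0.0122) = CHF 3,415,306.12.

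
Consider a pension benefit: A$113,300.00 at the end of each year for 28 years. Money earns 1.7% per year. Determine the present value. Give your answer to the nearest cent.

A$2,507,569.17

This is an ordinary annuity: 28 payments of A$113,300.00 at the end of each year.
Periodic rate r = 0.017 per year.
PV = PMT × [(1 − (1+r)^−n)/r] = 113,300 × [1 − (1+r)^−28] / r = A$2,507,569.17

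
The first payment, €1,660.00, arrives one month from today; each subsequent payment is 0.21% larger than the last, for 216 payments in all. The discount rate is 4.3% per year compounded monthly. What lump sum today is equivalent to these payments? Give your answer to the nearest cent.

Periodic rate r = 0.043/12 per month; n is counted in months.
Growing ordinary annuity: PV = PMT₁ × [1 − ((1+g)/(1+r))^n] / (r − g) = 1,660 × [1 − ((1+0.0021)/(1+r))^216] / (r − 0.0021) = €306,054.13.

€306,054.13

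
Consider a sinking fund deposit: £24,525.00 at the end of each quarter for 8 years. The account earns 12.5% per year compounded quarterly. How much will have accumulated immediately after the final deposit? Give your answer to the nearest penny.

£1,316,101.85

This is an ordinary annuity: 32 deposits of £24,525.00 at the end of each quarter.
Periodic rate r = 0.125/4 per quarter; n is counted in quarters.
FV = PMT × [((1+r)^n − 1)/r] = 24,525 × [(1+r)^32 − 1] / r = £1,316,101.85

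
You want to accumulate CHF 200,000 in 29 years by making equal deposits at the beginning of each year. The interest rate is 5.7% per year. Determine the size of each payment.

Level annuity due; solve FV = PMT × [((1+r)^n − 1)/r] × (1+r) for PMT.
Periodic rate r = 0.057 per year.
With n = 29: PMT = 200,000 / ([((1+r)^n − 1)/r] × (1+r)) = CHF 2,702.49

CHF 2,702.49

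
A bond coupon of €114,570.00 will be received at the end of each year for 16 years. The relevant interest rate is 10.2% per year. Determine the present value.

€885,789.09

This is an ordinary annuity: 16 payments of €114,570.00 at the end of each year.
Periodic rate r = 0.102 per year.
PV = PMT × [(1 − (1+r)^−n)/r] = 114,570 × [1 − (1+r)^−16] / r = €885,789.09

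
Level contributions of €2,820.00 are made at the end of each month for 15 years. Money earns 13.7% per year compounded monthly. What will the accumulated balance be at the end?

This is an ordinary annuity: 180 deposits of €2,820.00 at the end of each month.
Periodic rate r = 0.137/12 per month; n is counted in months.
FV = PMT × [((1+r)^n − 1)/r] = 2,820 × [(1+r)^180 − 1] / r = €1,659,018.82

€1,659,018.82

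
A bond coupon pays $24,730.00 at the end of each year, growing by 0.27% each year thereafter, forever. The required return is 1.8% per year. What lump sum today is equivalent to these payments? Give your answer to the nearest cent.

$1,616,339.87

Periodic rate r = 0.018 per year.
Growing perpetuity (Gordon): PV = PMT₁ / (r − g) = 24,730 / (r − 0.0027) = $1,616,339.87.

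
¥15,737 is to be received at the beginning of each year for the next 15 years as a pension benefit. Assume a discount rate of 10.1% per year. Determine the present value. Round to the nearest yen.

This is an annuity due: 15 payments of ¥15,737 at the beginning of each year.
Periodic rate r = 0.101 per year.
PV = PMT × [(1 − (1+r)^−n)/r] × (1+r) = 15,737 × [1 − (1+r)^−15] / r × (1+r) = ¥131,037

¥131,037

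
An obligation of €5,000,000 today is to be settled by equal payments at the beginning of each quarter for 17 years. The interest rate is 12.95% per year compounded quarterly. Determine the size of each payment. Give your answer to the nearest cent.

€177,086.54

Level annuity due; solve PV = PMT × [(1 − (1+r)^−n)/r] × (1+r) for PMT.
Periodic rate r = 0.1295/4 per quarter; n is counted in quarters.
With n = 68: PMT = 5,000,000 / ([(1 − (1+r)^−n)/r] × (1+r)) = €177,086.54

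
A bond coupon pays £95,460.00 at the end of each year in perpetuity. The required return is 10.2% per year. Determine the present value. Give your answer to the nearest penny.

Periodic rate r = 0.102 per year.
Level perpetuity: PV = PMT / r = 95,460 / (0.102) = £935,882.35.

£935,882.35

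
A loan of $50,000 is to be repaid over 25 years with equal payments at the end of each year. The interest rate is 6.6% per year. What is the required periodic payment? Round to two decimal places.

Level ordinary annuity; solve PV = PMT × [(1 − (1+r)^−n)/r] for PMT.
Periodic rate r = 0.066 per year.
With n = 25: PMT = 50,000 / ([(1 − (1+r)^−n)/r]) = $4,137.07

$4,137.07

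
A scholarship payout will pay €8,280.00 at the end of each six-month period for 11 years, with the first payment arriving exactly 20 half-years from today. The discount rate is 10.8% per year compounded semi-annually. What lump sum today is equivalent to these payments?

€38,701.23

Ordinary annuity of 22 payments, first payment at period 20.
Periodic rate r = 0.108/2 per half-year; n is counted in half-years.
The ordinary-annuity PV formula values the stream one period before the first payment (period 19); discount that back 19 periods:
PV₀ = 8,280 × [1 − (1+r)^−22] / r × (1+r)^−19 = €38,701.23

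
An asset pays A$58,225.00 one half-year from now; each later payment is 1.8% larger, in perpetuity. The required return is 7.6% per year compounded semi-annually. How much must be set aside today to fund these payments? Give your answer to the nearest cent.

A$2,911,250.00

Periodic rate r = 0.076/2 per half-year.
Growing perpetuity (Gordon): PV = PMT₁ / (r − g) = 58,225 / (r − 0.018) = A$2,911,250.00.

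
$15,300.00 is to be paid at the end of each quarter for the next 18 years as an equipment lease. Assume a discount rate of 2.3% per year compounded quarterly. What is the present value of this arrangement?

This is an ordinary annuity: 72 payments of $15,300.00 at the end of each quarter.
Periodic rate r = 0.023/4 per quarter; n is counted in quarters.
PV = PMT × [(1 − (1+r)^−n)/r] = 15,300 × [1 − (1+r)^−72] / r = $899,945.55

$899,945.55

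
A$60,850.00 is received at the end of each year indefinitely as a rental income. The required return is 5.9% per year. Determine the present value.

Periodic rate r = 0.059 per year.
Level perpetuity: PV = PMT / r = 60,850 / (0.059) = A$1,031,355.93.

A$1,031,355.93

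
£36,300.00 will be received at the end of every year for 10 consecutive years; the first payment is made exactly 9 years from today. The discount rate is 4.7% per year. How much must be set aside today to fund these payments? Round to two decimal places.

£196,969.40

Ordinary annuity of 10 payments, first payment at period 9.
Periodic rate r = 0.047 per year.
The ordinary-annuity PV formula values the stream one period before the first payment (period 8); discount that back 8 periods:
PV₀ = 36,300 × [1 − (1+r)^−10] / r × (1+r)^−8 = £196,969.40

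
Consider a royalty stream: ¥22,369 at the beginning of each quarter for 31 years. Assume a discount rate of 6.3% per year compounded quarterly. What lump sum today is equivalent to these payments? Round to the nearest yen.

¥1,234,852

This is an annuity due: 124 payments of ¥22,369 at the beginning of each quarter.
Periodic rate r = 0.063/4 per quarter; n is counted in quarters.
PV = PMT × [(1 − (1+r)^−n)/r] × (1+r) = 22,369 × [1 − (1+r)^−124] / r × (1+r) = ¥1,234,852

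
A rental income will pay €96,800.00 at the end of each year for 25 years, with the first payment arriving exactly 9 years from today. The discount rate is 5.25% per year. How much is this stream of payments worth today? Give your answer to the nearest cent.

€883,733.47

Ordinary annuity of 25 payments, first payment at period 9.
Periodic rate r = 0.0525 per year.
The ordinary-annuity PV formula values the stream one period before the first payment (period 8); discount that back 8 periods:
PV₀ = 96,800 × [1 − (1+r)^−25] / r × (1+r)^−8 = €883,733.47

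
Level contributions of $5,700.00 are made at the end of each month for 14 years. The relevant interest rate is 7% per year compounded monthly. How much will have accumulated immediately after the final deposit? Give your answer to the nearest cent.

$1,619,009.06

This is an ordinary annuity: 168 deposits of $5,700.00 at the end of each month.
Periodic rate r = 0.07/12 per month; n is counted in months.
FV = PMT × [((1+r)^n − 1)/r] = 5,700 × [(1+r)^168 − 1] / r = $1,619,009.06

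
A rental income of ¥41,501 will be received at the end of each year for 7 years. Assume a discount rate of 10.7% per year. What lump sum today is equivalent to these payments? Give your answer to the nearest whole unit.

¥197,471

This is an ordinary annuity: 7 payments of ¥41,501 at the end of each year.
Periodic rate r = 0.107 per year.
PV = PMT × [(1 − (1+r)^−n)/r] = 41,501 × [1 − (1+r)^−7] / r = ¥197,471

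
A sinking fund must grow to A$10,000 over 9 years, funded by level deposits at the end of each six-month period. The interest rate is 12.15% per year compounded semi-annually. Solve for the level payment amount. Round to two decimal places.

A$321.27

Level ordinary annuity; solve FV = PMT × [((1+r)^n − 1)/r] for PMT.
Periodic rate r = 0.1215/2 per half-year; n is counted in half-years.
With n = 18: PMT = 10,000 / ([((1+r)^n − 1)/r]) = A$321.27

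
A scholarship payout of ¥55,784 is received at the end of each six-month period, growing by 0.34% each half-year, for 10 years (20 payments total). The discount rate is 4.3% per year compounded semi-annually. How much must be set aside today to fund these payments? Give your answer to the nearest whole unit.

¥926,501

Periodic rate r = 0.043/2 per half-year; n is counted in half-years.
Growing ordinary annuity: PV = PMT₁ × [1 − ((1+g)/(1+r))^n] / (r − g) = 55,784 × [1 − ((1+0.0034)/(1+r))^20] / (r − 0.0034) = ¥926,501.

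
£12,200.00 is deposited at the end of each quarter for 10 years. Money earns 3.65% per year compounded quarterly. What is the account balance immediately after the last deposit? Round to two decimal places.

This is an ordinary annuity: 40 deposits of £12,200.00 at the end of each quarter.
Periodic rate r = 0.0365/4 per quarter; n is counted in quarters.
FV = PMT × [((1+r)^n − 1)/r] = 12,200 × [(1+r)^40 − 1] / r = £585,775.91

£585,775.91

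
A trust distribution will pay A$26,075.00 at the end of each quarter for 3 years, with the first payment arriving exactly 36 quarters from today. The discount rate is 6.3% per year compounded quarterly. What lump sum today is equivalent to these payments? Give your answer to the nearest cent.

Ordinary annuity of 12 payments, first payment at period 36.
Periodic rate r = 0.063/4 per quarter; n is counted in quarters.
The ordinary-annuity PV formula values the stream one period before the first payment (period 35); discount that back 35 periods:
PV₀ = 26,075 × [1 − (1+r)^−12] / r × (1+r)^−35 = A$163,826.38

A$163,826.38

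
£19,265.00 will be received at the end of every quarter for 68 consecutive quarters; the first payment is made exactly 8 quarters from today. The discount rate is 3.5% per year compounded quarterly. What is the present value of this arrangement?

£925,958.53

Ordinary annuity of 68 payments, first payment at period 8.
Periodic rate r = 0.035/4 per quarter; n is counted in quarters.
The ordinary-annuity PV formula values the stream one period before the first payment (period 7); discount that back 7 periods:
PV₀ = 19,265 × [1 − (1+r)^−68] / r × (1+r)^−7 = £925,958.53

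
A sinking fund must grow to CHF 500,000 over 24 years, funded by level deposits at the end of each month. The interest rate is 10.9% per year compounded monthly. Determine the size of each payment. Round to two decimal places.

CHF 362.74

Level ordinary annuity; solve FV = PMT × [((1+r)^n − 1)/r] for PMT.
Periodic rate r = 0.109/12 per month; n is counted in months.
With n = 288: PMT = 500,000 / ([((1+r)^n − 1)/r]) = CHF 362.74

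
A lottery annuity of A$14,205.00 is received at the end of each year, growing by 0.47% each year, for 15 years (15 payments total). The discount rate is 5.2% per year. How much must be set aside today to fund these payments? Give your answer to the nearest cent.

A$149,694.56

Periodic rate r = 0.052 per year.
Growing ordinary annuity: PV = PMT₁ × [1 − ((1+g)/(1+r))^n] / (r − g) = 14,205 × [1 − ((1+0.0047)/(1+r))^15] / (r − 0.0047) = A$149,694.56.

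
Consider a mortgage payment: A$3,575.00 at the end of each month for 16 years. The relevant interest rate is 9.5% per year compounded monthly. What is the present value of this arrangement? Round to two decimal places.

This is an ordinary annuity: 192 payments of A$3,575.00 at the end of each month.
Periodic rate r = 0.095/12 per month; n is counted in months.
PV = PMT × [(1 − (1+r)^−n)/r] = 3,575 × [1 − (1+r)^−192] / r = A$352,220.37

A$352,220.37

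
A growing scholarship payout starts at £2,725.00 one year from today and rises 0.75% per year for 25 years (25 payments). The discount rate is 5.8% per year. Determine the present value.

Periodic rate r = 0.058 per year.
Growing ordinary annuity: PV = PMT₁ × [1 − ((1+g)/(1+r))^n] / (r − g) = 2,725 × [1 − ((1+0.0075)/(1+r))^25] / (r − 0.0075) = £38,072.74.

£38,072.74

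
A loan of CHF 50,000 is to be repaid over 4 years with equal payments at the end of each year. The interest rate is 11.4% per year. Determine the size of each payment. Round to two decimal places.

Level ordinary annuity; solve PV = PMT × [(1 − (1+r)^−n)/r] for PMT.
Periodic rate r = 0.114 per year.
With n = 4: PMT = 50,000 / ([(1 − (1+r)^−n)/r]) = CHF 16,254.17

CHF 16,254.17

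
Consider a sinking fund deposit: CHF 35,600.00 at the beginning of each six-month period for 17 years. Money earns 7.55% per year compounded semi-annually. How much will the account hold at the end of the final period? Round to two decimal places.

CHF 2,471,035.25

This is an annuity due: 34 deposits of CHF 35,600.00 at the beginning of each six-month period.
Periodic rate r = 0.0755/2 per half-year; n is counted in half-years.
FV = PMT × [((1+r)^n − 1)/r] × (1+r) = 35,600 × [(1+r)^34 − 1] / r × (1+r) = CHF 2,471,035.25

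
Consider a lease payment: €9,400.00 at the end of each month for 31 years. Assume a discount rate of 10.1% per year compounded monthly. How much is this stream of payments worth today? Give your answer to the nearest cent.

This is an ordinary annuity: 372 payments of €9,400.00 at the end of each month.
Periodic rate r = 0.101/12 per month; n is counted in months.
PV = PMT × [(1 − (1+r)^−n)/r] = 9,400 × [1 − (1+r)^−372] / r = €1,067,411.75

€1,067,411.75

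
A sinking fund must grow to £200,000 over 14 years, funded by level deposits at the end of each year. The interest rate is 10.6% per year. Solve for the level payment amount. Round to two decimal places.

Level ordinary annuity; solve FV = PMT × [((1+r)^n − 1)/r] for PMT.
Periodic rate r = 0.106 per year.
With n = 14: PMT = 200,000 / ([((1+r)^n − 1)/r]) = £6,843.13

£6,843.13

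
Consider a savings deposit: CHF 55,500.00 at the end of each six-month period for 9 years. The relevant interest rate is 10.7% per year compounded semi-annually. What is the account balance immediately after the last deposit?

This is an ordinary annuity: 18 deposits of CHF 55,500.00 at the end of each six-month period.
Periodic rate r = 0.107/2 per half-year; n is counted in half-years.
FV = PMT × [((1+r)^n − 1)/r] = 55,500 × [(1+r)^18 − 1] / r = CHF 1,613,318.91

CHF 1,613,318.91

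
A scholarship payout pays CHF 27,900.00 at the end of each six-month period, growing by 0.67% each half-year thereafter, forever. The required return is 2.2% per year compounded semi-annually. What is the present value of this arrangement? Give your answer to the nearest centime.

CHF 6,488,372.09

Periodic rate r = 0.022/2 per half-year.
Growing perpetuity (Gordon): PV = PMT₁ / (r − g) = 27,900 / (r − 0.0067) = CHF 6,488,372.09.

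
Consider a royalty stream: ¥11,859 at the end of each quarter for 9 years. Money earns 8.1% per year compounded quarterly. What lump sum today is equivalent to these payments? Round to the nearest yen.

¥301,062

This is an ordinary annuity: 36 payments of ¥11,859 at the end of each quarter.
Periodic rate r = 0.081/4 per quarter; n is counted in quarters.
PV = PMT × [(1 − (1+r)^−n)/r] = 11,859 × [1 − (1+r)^−36] / r = ¥301,062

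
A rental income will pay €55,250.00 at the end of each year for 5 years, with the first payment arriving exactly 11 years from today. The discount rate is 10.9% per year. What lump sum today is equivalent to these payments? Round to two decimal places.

€72,749.50

Ordinary annuity of 5 payments, first payment at period 11.
Periodic rate r = 0.109 per year.
The ordinary-annuity PV formula values the stream one period before the first payment (period 10); discount that back 10 periods:
PV₀ = 55,250 × [1 − (1+r)^−5] / r × (1+r)^−10 = €72,749.50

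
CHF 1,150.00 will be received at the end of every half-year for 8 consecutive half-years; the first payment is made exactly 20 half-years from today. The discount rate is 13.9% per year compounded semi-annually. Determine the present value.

Ordinary annuity of 8 payments, first payment at period 20.
Periodic rate r = 0.139/2 per half-year; n is counted in half-years.
The ordinary-annuity PV formula values the stream one period before the first payment (period 19); discount that back 19 periods:
PV₀ = 1,150 × [1 − (1+r)^−8] / r × (1+r)^−19 = CHF 1,919.44

CHF 1,919.44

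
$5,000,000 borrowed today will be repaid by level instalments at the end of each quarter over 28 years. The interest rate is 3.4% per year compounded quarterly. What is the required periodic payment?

Level ordinary annuity; solve PV = PMT × [(1 − (1+r)^−n)/r] for PMT.
Periodic rate r = 0.034/4 per quarter; n is counted in quarters.
With n = 112: PMT = 5,000,000 / ([(1 − (1+r)^−n)/r]) = $69,390.51

$69,390.51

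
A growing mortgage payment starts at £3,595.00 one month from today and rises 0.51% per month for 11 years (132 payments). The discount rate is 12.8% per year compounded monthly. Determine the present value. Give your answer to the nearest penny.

£334,293.12

Periodic rate r = 0.128/12 per month; n is counted in months.
Growing ordinary annuity: PV = PMT₁ × [1 − ((1+g)/(1+r))^n] / (r − g) = 3,595 × [1 − ((1+0.0051)/(1+r))^132] / (r − 0.0051) = £334,293.12.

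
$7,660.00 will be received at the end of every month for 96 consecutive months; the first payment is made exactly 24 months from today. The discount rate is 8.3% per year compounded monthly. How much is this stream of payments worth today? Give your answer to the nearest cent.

Ordinary annuity of 96 payments, first payment at period 24.
Periodic rate r = 0.083/12 per month; n is counted in months.
The ordinary-annuity PV formula values the stream one period before the first payment (period 23); discount that back 23 periods:
PV₀ = 7,660 × [1 − (1+r)^−96] / r × (1+r)^−23 = $457,463.57

$457,463.57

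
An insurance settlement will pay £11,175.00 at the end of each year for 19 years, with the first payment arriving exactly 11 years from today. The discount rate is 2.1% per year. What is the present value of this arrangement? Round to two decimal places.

Ordinary annuity of 19 payments, first payment at period 11.
Periodic rate r = 0.021 per year.
The ordinary-annuity PV formula values the stream one period before the first payment (period 10); discount that back 10 periods:
PV₀ = 11,175 × [1 − (1+r)^−19] / r × (1+r)^−10 = £141,025.06

£141,025.06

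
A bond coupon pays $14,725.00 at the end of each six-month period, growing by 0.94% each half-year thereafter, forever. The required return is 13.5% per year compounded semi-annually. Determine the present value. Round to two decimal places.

$253,442.34

Periodic rate r = 0.135/2 per half-year.
Growing perpetuity (Gordon): PV = PMT₁ / (r − g) = 14,725 / (r − 0.0094) = $253,442.34.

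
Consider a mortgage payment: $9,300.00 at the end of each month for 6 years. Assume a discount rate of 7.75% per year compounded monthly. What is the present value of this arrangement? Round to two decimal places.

This is an ordinary annuity: 72 payments of $9,300.00 at the end of each month.
Periodic rate r = 0.0775/12 per month; n is counted in months.
PV = PMT × [(1 − (1+r)^−n)/r] = 9,300 × [1 − (1+r)^−72] / r = $534,132.07

$534,132.07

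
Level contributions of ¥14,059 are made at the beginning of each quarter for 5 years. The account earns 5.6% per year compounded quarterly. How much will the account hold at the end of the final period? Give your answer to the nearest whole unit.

This is an annuity due: 20 deposits of ¥14,059 at the beginning of each quarter.
Periodic rate r = 0.056/4 per quarter; n is counted in quarters.
FV = PMT × [((1+r)^n − 1)/r] × (1+r) = 14,059 × [(1+r)^20 − 1] / r × (1+r) = ¥326,421

¥326,421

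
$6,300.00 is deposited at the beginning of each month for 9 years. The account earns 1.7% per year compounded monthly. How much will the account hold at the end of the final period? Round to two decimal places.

$735,689.59

This is an annuity due: 108 deposits of $6,300.00 at the beginning of each month.
Periodic rate r = 0.017/12 per month; n is counted in months.
FV = PMT × [((1+r)^n − 1)/r] × (1+r) = 6,300 × [(1+r)^108 − 1] / r × (1+r) = $735,689.59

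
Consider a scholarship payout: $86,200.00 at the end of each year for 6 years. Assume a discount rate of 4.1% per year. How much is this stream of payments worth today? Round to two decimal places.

This is an ordinary annuity: 6 payments of $86,200.00 at the end of each year.
Periodic rate r = 0.041 per year.
PV = PMT × [(1 − (1+r)^−n)/r] = 86,200 × [1 − (1+r)^−6] / r = $450,404.83

$450,404.83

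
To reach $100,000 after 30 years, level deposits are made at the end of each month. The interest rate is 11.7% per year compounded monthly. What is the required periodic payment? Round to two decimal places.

Level ordinary annuity; solve FV = PMT × [((1+r)^n − 1)/r] for PMT.
Periodic rate r = 0.117/12 per month; n is counted in months.
With n = 360: PMT = 100,000 / ([((1+r)^n − 1)/r]) = $30.58

$30.58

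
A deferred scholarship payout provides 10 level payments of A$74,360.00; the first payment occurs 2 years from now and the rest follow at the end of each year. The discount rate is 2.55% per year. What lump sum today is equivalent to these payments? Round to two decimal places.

A$632,984.14

Ordinary annuity of 10 payments, first payment at period 2.
Periodic rate r = 0.0255 per year.
The ordinary-annuity PV formula values the stream one period before the first payment (period 1); discount that back 1 periods:
PV₀ = 74,360 × [1 − (1+r)^−10] / r × (1+r)^−1 = A$632,984.14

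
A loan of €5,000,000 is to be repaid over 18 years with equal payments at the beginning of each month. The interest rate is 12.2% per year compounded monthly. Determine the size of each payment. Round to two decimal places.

Level annuity due; solve PV = PMT × [(1 − (1+r)^−n)/r] × (1+r) for PMT.
Periodic rate r = 0.122/12 per month; n is counted in months.
With n = 216: PMT = 5,000,000 / ([(1 − (1+r)^−n)/r] × (1+r)) = €56,699.75

€56,699.75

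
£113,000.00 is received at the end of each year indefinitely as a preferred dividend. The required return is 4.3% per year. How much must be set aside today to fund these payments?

Periodic rate r = 0.043 per year.
Level perpetuity: PV = PMT / r = 113,000 / (0.043) = £2,627,906.98.

£2,627,906.98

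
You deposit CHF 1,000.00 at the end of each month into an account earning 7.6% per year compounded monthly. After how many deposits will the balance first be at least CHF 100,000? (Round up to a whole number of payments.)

78 payments

Periodic rate r = 0.076/12 per month; n is counted in months.
Ordinary annuity FV: 100,000 = 1,000 × [((1+r)^n − 1)/r].
(1+r)^n = 1 + 100,000 × r / 1,000, so n = ln(1 + 100,000·r/1,000) / ln(1+r) = 77.71.
Round up to a whole number of payments: n = 78.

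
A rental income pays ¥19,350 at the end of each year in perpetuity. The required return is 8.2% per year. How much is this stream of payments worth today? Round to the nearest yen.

Periodic rate r = 0.082 per year.
Level perpetuity: PV = PMT / r = 19,350 / (0.082) = ¥235,976.

¥235,976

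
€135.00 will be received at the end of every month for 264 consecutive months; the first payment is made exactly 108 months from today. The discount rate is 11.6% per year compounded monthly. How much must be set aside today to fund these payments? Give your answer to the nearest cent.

€4,595.39

Ordinary annuity of 264 payments, first payment at period 108.
Periodic rate r = 0.116/12 per month; n is counted in months.
The ordinary-annuity PV formula values the stream one period before the first payment (period 107); discount that back 107 periods:
PV₀ = 135 × [1 − (1+r)^−264] / r × (1+r)^−107 = €4,595.39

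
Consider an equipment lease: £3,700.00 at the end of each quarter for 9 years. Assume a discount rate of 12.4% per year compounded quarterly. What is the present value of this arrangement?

£79,587.36

This is an ordinary annuity: 36 payments of £3,700.00 at the end of each quarter.
Periodic rate r = 0.124/4 per quarter; n is counted in quarters.
PV = PMT × [(1 − (1+r)^−n)/r] = 3,700 × [1 − (1+r)^−36] / r = £79,587.36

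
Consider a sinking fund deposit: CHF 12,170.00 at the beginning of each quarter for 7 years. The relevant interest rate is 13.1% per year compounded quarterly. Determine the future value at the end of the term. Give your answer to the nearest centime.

CHF 562,333.78

This is an annuity due: 28 deposits of CHF 12,170.00 at the beginning of each quarter.
Periodic rate r = 0.131/4 per quarter; n is counted in quarters.
FV = PMT × [((1+r)^n − 1)/r] × (1+r) = 12,170 × [(1+r)^28 − 1] / r × (1+r) = CHF 562,333.78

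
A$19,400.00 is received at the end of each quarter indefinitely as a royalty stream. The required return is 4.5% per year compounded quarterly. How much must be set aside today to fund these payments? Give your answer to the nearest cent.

A$1,724,444.44

Periodic rate r = 0.045/4 per quarter.
Level perpetuity: PV = PMT / r = 19,400 / (0.045/4) = A$1,724,444.44.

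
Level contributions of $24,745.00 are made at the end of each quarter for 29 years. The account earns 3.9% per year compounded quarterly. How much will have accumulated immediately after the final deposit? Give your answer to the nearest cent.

$5,283,565.09

This is an ordinary annuity: 116 deposits of $24,745.00 at the end of each quarter.
Periodic rate r = 0.039/4 per quarter; n is counted in quarters.
FV = PMT × [((1+r)^n − 1)/r] = 24,745 × [(1+r)^116 − 1] / r = $5,283,565.09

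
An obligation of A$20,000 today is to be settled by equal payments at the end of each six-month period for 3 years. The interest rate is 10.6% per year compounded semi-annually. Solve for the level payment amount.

Level ordinary annuity; solve PV = PMT × [(1 − (1+r)^−n)/r] for PMT.
Periodic rate r = 0.106/2 per half-year; n is counted in half-years.
With n = 6: PMT = 20,000 / ([(1 − (1+r)^−n)/r]) = A$3,978.23

A$3,978.23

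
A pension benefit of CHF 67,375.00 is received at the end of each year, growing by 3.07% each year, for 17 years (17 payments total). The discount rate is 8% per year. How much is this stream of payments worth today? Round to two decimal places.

CHF 749,047.90

Periodic rate r = 0.08 per year.
Growing ordinary annuity: PV = PMT₁ × [1 − ((1+g)/(1+r))^n] / (r − g) = 67,375 × [1 − ((1+0.0307)/(1+r))^17] / (r − 0.0307) = CHF 749,047.90.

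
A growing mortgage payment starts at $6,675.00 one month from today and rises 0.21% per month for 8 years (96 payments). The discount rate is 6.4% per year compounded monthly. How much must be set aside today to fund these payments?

Periodic rate r = 0.064/12 per month; n is counted in months.
Growing ordinary annuity: PV = PMT₁ × [1 − ((1+g)/(1+r))^n] / (r − g) = 6,675 × [1 − ((1+0.0021)/(1+r))^96] / (r − 0.0021) = $549,146.20.

$549,146.20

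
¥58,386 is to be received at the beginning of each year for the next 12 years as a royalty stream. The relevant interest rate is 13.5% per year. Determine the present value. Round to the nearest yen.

¥383,471

This is an annuity due: 12 payments of ¥58,386 at the beginning of each year.
Periodic rate r = 0.135 per year.
PV = PMT × [(1 − (1+r)^−n)/r] × (1+r) = 58,386 × [1 − (1+r)^−12] / r × (1+r) = ¥383,471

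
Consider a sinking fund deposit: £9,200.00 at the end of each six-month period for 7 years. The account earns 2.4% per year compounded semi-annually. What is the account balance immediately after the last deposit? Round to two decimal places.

£139,344.93

This is an ordinary annuity: 14 deposits of £9,200.00 at the end of each six-month period.
Periodic rate r = 0.024/2 per half-year; n is counted in half-years.
FV = PMT × [((1+r)^n − 1)/r] = 9,200 × [(1+r)^14 − 1] / r = £139,344.93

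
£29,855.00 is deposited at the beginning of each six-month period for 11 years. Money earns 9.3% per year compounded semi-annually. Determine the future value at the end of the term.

This is an annuity due: 22 deposits of £29,855.00 at the beginning of each six-month period.
Periodic rate r = 0.093/2 per half-year; n is counted in half-years.
FV = PMT × [((1+r)^n − 1)/r] × (1+r) = 29,855 × [(1+r)^22 − 1] / r × (1+r) = £1,154,378.25

£1,154,378.25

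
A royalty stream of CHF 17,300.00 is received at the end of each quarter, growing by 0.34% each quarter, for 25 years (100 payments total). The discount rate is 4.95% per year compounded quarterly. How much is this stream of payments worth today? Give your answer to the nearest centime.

Periodic rate r = 0.0495/4 per quarter; n is counted in quarters.
Growing ordinary annuity: PV = PMT₁ × [1 − ((1+g)/(1+r))^n] / (r − g) = 17,300 × [1 − ((1+0.0034)/(1+r))^100] / (r − 0.0034) = CHF 1,136,387.83.

CHF 1,136,387.83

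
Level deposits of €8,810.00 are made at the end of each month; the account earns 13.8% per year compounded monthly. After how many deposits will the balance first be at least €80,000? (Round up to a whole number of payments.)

Periodic rate r = 0.138/12 per month; n is counted in months.
Ordinary annuity FV: 80,000 = 8,810 × [((1+r)^n − 1)/r].
(1+r)^n = 1 + 80,000 × r / 8,810, so n = ln(1 + 80,000·r/8,810) / ln(1+r) = 8.69.
Round up to a whole number of payments: n = 9.

9 payments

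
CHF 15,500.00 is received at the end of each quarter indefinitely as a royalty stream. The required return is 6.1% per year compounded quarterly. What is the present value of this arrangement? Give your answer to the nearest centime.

CHF 1,016,393.44

Periodic rate r = 0.061/4 per quarter.
Level perpetuity: PV = PMT / r = 15,500 / (0.061/4) = CHF 1,016,393.44.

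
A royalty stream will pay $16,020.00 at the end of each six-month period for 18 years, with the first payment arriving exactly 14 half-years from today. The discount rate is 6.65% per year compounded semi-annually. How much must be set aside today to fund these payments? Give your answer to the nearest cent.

Ordinary annuity of 36 payments, first payment at period 14.
Periodic rate r = 0.0665/2 per half-year; n is counted in half-years.
The ordinary-annuity PV formula values the stream one period before the first payment (period 13); discount that back 13 periods:
PV₀ = 16,020 × [1 − (1+r)^−36] / r × (1+r)^−13 = $217,912.61

$217,912.61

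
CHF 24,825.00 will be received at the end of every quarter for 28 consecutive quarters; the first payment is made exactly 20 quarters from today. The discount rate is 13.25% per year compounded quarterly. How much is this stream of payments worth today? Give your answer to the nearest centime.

CHF 241,473.86

Ordinary annuity of 28 payments, first payment at period 20.
Periodic rate r = 0.1325/4 per quarter; n is counted in quarters.
The ordinary-annuity PV formula values the stream one period before the first payment (period 19); discount that back 19 periods:
PV₀ = 24,825 × [1 − (1+r)^−28] / r × (1+r)^−19 = CHF 241,473.86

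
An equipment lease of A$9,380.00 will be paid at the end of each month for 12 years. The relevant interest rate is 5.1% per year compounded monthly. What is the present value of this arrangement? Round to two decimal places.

A$1,008,694.45

This is an ordinary annuity: 144 payments of A$9,380.00 at the end of each month.
Periodic rate r = 0.051/12 per month; n is counted in months.
PV = PMT × [(1 − (1+r)^−n)/r] = 9,380 × [1 − (1+r)^−144] / r = A$1,008,694.45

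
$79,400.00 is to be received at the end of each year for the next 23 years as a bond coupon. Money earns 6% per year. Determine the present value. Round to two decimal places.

This is an ordinary annuity: 23 payments of $79,400.00 at the end of each year.
Periodic rate r = 0.06 per year.
PV = PMT × [(1 − (1+r)^−n)/r] = 79,400 × [1 − (1+r)^−23] / r = $976,888.29

$976,888.29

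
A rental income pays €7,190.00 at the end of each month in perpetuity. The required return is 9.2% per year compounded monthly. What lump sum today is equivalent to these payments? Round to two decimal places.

Periodic rate r = 0.092/12 per month.
Level perpetuity: PV = PMT / r = 7,190 / (0.092/12) = €937,826.09.

€937,826.09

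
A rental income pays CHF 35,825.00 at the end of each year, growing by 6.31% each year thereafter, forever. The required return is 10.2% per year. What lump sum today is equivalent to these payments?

CHF 920,951.16

Periodic rate r = 0.102 per year.
Growing perpetuity (Gordon): PV = PMT₁ / (r − g) = 35,825 / (r − 0.0631) = CHF 920,951.16.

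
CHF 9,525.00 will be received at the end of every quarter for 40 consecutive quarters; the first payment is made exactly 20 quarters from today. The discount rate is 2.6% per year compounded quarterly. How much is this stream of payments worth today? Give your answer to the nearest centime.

CHF 295,797.58

Ordinary annuity of 40 payments, first payment at period 20.
Periodic rate r = 0.026/4 per quarter; n is counted in quarters.
The ordinary-annuity PV formula values the stream one period before the first payment (period 19); discount that back 19 periods:
PV₀ = 9,525 × [1 − (1+r)^−40] / r × (1+r)^−19 = CHF 295,797.58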